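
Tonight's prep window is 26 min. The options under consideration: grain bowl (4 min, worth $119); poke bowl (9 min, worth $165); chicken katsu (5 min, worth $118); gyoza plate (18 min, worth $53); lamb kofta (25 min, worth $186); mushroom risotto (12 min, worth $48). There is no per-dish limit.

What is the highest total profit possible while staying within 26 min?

714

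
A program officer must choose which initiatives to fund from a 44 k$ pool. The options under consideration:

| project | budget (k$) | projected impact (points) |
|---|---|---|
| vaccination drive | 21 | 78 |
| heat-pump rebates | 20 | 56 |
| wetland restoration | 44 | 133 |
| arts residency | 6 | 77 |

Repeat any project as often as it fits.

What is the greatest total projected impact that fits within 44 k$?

539

Taking 7×arts residency: 42 k$ used, 539 in projected impact.
Nothing else within 44 k$ beats 539.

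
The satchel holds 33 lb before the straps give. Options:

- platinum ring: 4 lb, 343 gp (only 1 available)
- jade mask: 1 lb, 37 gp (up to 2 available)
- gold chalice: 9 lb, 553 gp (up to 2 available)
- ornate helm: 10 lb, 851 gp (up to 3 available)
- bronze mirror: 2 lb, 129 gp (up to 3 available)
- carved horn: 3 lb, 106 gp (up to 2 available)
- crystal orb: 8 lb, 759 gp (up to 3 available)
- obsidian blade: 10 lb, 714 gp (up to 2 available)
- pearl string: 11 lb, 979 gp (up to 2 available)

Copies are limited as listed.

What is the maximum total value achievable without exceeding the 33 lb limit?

2969

Density check — crystal orb 94.88, pearl string 89.00, platinum ring 85.75 are the best per lb.
Taking the top-ratio items first gives platinum ring + jade mask + 2×bronze mirror + 3×crystal orb for 2915 (33 lb).
Dropping jade mask and bronze mirror and crystal orb frees 11 lb; slotting in pearl string (11 lb) lifts the total to 2969 at 33 lb.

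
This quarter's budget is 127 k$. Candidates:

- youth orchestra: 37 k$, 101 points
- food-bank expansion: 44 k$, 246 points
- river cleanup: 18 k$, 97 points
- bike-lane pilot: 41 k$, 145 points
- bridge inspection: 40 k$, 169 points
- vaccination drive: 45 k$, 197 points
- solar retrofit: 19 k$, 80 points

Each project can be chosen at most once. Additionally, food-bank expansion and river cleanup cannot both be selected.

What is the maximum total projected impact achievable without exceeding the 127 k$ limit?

560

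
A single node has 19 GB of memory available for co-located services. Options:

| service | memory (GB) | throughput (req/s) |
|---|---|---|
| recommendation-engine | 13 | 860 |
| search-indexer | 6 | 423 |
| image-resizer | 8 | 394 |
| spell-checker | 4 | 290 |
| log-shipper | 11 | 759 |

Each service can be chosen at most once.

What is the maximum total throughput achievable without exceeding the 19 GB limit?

A density-first pass picks search-indexer + image-resizer + spell-checker — 1107 at 18 GB.
Replace image-resizer and spell-checker with recommendation-engine: the trade gains 176 net, giving 1283 at 19 GB.
Runner-up search-indexer + log-shipper tops out at 1182.

1283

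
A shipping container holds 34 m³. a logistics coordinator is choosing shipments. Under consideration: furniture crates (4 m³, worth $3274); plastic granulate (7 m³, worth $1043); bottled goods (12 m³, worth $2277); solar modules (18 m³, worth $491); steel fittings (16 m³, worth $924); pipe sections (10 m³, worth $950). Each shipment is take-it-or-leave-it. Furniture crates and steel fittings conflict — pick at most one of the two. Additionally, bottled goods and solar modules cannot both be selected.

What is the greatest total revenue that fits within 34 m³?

7544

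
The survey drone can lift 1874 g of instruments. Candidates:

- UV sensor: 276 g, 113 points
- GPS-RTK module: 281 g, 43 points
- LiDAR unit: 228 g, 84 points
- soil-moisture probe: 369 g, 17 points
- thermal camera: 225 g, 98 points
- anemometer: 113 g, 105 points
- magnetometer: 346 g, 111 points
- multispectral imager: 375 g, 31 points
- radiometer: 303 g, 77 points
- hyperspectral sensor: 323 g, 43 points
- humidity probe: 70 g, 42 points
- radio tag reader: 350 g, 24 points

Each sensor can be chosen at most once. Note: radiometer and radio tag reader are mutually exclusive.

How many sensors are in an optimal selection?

8

Optimal total is 673.
For example UV sensor + GPS-RTK module + LiDAR unit + thermal camera + anemometer + magnetometer + radiometer + humidity probe achieves it, using 1842 g.
All optima have 8 sensors.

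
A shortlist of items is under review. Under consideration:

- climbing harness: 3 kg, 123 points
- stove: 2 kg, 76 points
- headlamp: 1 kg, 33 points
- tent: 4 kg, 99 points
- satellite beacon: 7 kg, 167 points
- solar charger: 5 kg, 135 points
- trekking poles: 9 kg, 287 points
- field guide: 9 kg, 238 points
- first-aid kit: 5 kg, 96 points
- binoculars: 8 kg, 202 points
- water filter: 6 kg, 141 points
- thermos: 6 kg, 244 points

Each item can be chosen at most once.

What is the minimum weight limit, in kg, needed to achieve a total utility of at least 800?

24

Minimise kg subject to total utility ≥ 800.
Taking climbing harness + stove + tent + trekking poles + thermos gives 829 (≥ 800) for 24 kg.
No combination under 24 kg hits 800.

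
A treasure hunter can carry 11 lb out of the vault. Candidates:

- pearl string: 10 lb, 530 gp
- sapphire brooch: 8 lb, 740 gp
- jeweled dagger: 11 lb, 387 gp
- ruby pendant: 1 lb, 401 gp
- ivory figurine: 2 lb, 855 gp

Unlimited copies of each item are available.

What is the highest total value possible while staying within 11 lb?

Taking ruby pendant + 5×ivory figurine: 11 lb used, 4676 in value.
Every other selection either busts 11 lb or fails to beat 4676.

4676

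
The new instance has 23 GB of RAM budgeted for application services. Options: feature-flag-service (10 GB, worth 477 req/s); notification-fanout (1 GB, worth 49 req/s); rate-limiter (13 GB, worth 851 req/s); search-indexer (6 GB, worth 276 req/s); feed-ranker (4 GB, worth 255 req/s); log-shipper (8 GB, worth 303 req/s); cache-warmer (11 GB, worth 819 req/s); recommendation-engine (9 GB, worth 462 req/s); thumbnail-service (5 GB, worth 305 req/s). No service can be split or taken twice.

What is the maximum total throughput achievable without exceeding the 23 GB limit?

Taking the top-ratio services first gives notification-fanout + feed-ranker + cache-warmer + thumbnail-service for 1428 (21 GB).
Dropping cache-warmer frees 11 GB; slotting in rate-limiter (13 GB) lifts the total to 1460 at 23 GB.
An exhaustive check of the 512 subsets confirms 1460.

1460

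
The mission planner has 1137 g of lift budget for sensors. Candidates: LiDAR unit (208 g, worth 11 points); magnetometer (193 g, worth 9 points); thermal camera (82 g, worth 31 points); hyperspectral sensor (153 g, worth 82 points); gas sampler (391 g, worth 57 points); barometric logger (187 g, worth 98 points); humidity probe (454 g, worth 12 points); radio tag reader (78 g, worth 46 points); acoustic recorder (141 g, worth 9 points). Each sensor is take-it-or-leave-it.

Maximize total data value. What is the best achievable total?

Filling by ratio: thermal camera + hyperspectral sensor + gas sampler + barometric logger + radio tag reader + acoustic recorder for 323, with 105 g left unused.
Replace acoustic recorder with LiDAR unit: the trade gains 2 net, giving 325 at 1099 g.

325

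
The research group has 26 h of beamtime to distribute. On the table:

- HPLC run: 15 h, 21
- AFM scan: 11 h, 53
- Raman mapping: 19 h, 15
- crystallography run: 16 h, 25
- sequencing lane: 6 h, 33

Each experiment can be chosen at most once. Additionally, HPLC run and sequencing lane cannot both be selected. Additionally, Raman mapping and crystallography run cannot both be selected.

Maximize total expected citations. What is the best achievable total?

AFM scan + sequencing lane uses 17 of the 26 h and totals 86.
The closest alternative, HPLC run + AFM scan, reaches only 74.

86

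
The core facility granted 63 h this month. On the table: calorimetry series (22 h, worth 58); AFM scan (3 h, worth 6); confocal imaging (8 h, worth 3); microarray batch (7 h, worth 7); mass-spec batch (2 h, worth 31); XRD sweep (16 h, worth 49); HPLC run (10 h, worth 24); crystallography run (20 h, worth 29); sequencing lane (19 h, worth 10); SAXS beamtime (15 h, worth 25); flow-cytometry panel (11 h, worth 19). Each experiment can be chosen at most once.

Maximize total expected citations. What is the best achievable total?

Greedy by ratio would take calorimetry series + AFM scan + microarray batch + mass-spec batch + XRD sweep + HPLC run: 60 h used, total 175.
Dropping AFM scan and microarray batch frees 10 h; slotting in flow-cytometry panel (11 h) lifts the total to 181 at 61 h.

181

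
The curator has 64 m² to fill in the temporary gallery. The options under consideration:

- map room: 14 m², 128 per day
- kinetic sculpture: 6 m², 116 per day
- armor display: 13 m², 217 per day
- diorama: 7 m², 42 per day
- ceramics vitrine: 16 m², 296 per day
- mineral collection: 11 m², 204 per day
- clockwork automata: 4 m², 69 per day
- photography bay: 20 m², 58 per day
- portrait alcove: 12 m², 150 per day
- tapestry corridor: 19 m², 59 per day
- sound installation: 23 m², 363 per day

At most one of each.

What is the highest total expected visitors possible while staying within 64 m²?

By expected visitors per m²: kinetic sculpture 19.33, mineral collection 18.55, ceramics vitrine 18.50 lead.
The ratio heuristic lands on kinetic sculpture + armor display + ceramics vitrine + mineral collection + clockwork automata + portrait alcove (1052) but leaves 2 m² idle.
Dropping kinetic sculpture and clockwork automata and portrait alcove frees 22 m²; slotting in sound installation (23 m²) lifts the total to 1080 at 63 m².

1080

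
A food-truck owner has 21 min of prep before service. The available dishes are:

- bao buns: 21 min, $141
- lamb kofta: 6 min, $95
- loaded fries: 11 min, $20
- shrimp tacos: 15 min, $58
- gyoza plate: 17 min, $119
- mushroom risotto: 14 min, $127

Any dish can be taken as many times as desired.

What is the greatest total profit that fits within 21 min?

285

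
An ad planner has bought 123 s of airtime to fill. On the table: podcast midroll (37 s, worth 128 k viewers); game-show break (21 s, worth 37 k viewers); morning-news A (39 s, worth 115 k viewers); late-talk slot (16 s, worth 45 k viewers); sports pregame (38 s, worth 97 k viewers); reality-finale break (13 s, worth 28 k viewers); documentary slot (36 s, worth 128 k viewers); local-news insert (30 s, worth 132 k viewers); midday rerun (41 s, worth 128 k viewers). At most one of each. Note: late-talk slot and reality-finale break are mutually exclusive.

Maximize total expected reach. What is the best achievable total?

433

Taking podcast midroll + late-talk slot + documentary slot + local-news insert: 119 s used, 433 in expected reach.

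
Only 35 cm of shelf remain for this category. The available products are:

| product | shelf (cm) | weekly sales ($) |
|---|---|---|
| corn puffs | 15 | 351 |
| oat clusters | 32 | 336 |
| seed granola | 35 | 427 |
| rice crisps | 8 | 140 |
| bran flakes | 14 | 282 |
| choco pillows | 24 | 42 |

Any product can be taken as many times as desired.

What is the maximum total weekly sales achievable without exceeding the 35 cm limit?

By weekly sales per cm: corn puffs 23.40, bran flakes 20.14, rice crisps 17.50, seed granola 12.20 lead.
Taking 2×corn puffs: 30 cm used, 702 in weekly sales.
Nothing else within 35 cm beats 702.

702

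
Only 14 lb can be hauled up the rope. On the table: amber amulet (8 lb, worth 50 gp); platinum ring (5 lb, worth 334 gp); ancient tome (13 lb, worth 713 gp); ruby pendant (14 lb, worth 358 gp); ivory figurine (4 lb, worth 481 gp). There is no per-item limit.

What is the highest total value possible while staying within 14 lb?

The ratio ordering already packs tightly: 3×ivory figurine, 12 lb, 1443.
Every other selection either busts 14 lb or fails to beat 1443.

1443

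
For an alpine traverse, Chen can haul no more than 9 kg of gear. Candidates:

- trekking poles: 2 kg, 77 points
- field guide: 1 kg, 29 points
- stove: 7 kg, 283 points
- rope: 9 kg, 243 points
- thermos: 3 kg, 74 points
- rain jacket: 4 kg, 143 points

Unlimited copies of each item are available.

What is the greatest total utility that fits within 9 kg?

Best packing: trekking poles + stove — 9 kg, 360 total.
Nothing else within 9 kg beats 360.

360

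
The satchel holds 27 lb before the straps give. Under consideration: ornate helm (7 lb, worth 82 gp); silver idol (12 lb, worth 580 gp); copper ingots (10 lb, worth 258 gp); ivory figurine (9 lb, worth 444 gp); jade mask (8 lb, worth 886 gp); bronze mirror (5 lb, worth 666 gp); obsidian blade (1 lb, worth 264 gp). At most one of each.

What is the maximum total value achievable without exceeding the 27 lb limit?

2396

A density-first pass picks ivory figurine + jade mask + bronze mirror + obsidian blade — 2260 at 23 lb.
Dropping ivory figurine frees 9 lb; slotting in silver idol (12 lb) lifts the total to 2396 at 26 lb.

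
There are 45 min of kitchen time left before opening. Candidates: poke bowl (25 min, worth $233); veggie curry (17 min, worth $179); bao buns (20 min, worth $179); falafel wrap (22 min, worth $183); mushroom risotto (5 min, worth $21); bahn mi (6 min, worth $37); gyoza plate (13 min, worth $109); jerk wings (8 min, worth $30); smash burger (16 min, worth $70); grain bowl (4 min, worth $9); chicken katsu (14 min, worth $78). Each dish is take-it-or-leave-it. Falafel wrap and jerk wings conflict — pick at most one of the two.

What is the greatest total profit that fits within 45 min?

Ranking by ratio (profit/min): veggie curry 10.53, poke bowl 9.32, bao buns 8.95, gyoza plate 8.38.
Poke bowl + veggie curry uses 42 of the 45 min and totals 412.

412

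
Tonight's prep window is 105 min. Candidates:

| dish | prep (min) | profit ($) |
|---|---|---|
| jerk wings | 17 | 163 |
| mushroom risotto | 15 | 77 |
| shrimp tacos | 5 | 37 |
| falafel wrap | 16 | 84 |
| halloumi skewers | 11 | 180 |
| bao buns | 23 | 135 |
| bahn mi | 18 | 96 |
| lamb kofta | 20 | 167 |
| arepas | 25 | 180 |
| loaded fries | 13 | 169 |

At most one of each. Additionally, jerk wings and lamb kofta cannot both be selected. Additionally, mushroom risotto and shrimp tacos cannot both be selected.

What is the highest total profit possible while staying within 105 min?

Taking jerk wings + falafel wrap + halloumi skewers + bao buns + arepas + loaded fries: 105 min used, 911 in profit.
The closest alternative, jerk wings + shrimp tacos + falafel wrap + halloumi skewers + bahn mi + arepas + loaded fries, reaches only 909.

911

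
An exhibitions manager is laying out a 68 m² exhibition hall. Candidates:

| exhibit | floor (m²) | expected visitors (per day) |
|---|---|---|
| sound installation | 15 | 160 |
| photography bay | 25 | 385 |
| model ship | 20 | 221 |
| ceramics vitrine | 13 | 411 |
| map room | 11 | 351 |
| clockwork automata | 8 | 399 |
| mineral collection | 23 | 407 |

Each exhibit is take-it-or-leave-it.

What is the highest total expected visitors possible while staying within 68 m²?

Ceramics vitrine + map room + clockwork automata + mineral collection uses 55 of the 68 m² and totals 1568.
Nothing else within 68 m² beats 1568.

1568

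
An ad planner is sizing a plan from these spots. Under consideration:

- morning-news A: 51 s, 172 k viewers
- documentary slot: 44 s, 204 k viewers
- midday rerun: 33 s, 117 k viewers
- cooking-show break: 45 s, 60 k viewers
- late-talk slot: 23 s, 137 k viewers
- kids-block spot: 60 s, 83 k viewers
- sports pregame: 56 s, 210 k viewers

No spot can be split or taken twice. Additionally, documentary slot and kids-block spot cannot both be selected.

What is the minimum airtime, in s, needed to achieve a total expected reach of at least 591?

151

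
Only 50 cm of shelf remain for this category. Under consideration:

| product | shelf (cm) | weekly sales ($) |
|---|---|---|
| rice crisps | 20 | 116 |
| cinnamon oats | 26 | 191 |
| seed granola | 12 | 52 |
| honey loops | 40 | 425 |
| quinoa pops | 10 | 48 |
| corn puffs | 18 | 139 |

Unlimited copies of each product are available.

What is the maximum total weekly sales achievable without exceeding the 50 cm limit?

473

Honey loops + quinoa pops uses 50 of the 50 cm and totals 473.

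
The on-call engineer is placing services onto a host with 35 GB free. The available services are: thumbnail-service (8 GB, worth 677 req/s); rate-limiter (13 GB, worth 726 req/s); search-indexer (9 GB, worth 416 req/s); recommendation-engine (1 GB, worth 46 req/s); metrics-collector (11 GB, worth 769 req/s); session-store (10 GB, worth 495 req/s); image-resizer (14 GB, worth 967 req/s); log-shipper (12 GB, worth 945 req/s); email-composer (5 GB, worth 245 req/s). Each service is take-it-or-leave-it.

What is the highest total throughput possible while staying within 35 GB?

2635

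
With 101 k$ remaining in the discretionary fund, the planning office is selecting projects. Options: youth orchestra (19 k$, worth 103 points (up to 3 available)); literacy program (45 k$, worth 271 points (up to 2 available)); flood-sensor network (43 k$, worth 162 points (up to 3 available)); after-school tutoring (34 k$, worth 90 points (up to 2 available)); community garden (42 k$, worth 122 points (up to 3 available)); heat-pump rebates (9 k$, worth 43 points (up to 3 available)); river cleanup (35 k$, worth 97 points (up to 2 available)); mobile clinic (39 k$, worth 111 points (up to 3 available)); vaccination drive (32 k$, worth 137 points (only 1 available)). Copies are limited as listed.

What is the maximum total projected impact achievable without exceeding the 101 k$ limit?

585

Ranking by ratio (projected impact/k$): literacy program 6.02, youth orchestra 5.42, heat-pump rebates 4.78, vaccination drive 4.28.
Taking 2×literacy program + heat-pump rebates: 99 k$ used, 585 in projected impact.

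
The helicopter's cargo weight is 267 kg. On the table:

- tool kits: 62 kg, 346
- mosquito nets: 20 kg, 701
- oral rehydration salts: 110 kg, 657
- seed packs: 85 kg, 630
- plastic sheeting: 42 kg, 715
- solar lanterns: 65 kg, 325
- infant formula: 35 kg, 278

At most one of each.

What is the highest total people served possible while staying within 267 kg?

A density-first pass picks tool kits + mosquito nets + seed packs + plastic sheeting + infant formula — 2670 at 244 kg.
The 97 kg tied up in tool kits and infant formula is better spent on oral rehydration salts — total rises to 2703 (257 kg).
Nothing else within 267 kg beats 2703.

2703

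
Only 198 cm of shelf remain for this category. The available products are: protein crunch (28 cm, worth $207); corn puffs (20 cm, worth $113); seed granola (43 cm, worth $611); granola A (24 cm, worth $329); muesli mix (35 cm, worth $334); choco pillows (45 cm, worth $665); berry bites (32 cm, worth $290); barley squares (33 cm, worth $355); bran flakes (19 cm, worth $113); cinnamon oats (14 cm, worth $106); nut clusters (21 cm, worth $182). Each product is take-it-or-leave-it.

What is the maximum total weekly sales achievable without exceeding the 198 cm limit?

2432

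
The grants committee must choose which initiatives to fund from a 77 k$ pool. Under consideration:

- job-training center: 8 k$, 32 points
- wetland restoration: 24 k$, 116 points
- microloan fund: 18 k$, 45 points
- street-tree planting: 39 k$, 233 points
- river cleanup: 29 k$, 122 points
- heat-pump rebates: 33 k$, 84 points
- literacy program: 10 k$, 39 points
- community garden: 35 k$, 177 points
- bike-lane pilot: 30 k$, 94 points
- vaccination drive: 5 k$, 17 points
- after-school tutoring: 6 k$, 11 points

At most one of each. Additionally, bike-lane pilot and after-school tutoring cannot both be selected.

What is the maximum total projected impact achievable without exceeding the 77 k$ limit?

Density check — street-tree planting 5.97, community garden 5.06, wetland restoration 4.83 are the best per k$.
Best packing: street-tree planting + community garden — 74 k$, 410 total.
Every other selection either busts 77 k$ or breaks a pairing rule or fails to beat 410.

410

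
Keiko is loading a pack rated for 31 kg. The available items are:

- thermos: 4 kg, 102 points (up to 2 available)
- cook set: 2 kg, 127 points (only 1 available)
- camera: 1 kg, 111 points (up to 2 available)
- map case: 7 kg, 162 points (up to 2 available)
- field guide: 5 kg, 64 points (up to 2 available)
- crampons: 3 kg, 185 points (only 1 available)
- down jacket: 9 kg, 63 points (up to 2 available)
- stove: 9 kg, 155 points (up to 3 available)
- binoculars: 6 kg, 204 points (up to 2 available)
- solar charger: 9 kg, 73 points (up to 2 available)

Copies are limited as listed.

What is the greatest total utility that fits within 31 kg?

A density-first pass picks 2×thermos + cook set + 2×camera + crampons + 2×binoculars — 1146 at 27 kg.
Dropping thermos frees 4 kg; slotting in map case (7 kg) lifts the total to 1206 at 30 kg.
Nothing else within 31 kg beats 1206.

1206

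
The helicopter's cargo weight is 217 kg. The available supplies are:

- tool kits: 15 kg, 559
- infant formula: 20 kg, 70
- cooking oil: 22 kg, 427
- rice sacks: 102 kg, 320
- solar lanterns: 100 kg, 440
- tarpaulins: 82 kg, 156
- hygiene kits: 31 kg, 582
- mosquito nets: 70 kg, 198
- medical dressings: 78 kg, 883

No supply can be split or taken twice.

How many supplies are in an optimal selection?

5

Optimal total is 2649.
tool kits + cooking oil + hygiene kits + mosquito nets + medical dressings hits 2649 at 216 kg.
Any selection reaching 2649 contains exactly 5 supplies.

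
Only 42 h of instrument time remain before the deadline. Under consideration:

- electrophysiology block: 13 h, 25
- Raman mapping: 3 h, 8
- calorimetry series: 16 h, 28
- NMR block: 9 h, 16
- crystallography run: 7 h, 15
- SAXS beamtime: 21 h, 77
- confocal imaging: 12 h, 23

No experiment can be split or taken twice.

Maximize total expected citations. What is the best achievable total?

117

Ranking by ratio (expected citations/h): SAXS beamtime 3.67, Raman mapping 2.67, crystallography run 2.14.
The ratio heuristic lands on Raman mapping + NMR block + crystallography run + SAXS beamtime (116) but leaves 2 h idle.
Replace Raman mapping and NMR block with electrophysiology block: the trade gains 1 net, giving 117 at 41 h.
Next best is Raman mapping + NMR block + crystallography run + SAXS beamtime at 116 (40 h) — short by 1.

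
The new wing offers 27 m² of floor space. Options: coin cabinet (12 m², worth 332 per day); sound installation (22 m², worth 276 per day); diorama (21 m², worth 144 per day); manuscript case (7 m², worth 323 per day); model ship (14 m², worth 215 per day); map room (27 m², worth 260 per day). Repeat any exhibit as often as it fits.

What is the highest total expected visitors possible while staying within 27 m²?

Taking the top-ratio exhibits first gives 3×manuscript case for 969 (21 m²).
Dropping manuscript case frees 7 m²; slotting in coin cabinet (12 m²) lifts the total to 978 at 26 m².
Every other selection either busts 27 m² or fails to beat 978.

978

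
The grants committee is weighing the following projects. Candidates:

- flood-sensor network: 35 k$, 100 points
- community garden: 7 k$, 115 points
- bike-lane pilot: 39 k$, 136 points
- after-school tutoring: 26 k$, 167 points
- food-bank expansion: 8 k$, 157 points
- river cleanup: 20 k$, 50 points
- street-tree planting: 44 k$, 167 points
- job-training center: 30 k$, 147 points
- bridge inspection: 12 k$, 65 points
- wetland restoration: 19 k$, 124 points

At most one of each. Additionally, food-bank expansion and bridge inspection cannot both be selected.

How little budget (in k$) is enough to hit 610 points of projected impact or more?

80

Minimise k$ subject to total projected impact ≥ 610.
community garden + after-school tutoring + food-bank expansion + river cleanup + wetland restoration reaches 613 using 80 k$.
No combination under 80 k$ hits 610.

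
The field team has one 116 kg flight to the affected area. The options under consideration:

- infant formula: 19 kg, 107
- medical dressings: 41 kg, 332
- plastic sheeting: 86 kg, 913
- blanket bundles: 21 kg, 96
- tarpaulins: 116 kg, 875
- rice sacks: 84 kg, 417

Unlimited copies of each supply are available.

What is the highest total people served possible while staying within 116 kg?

Ranking by ratio (people served/kg): plastic sheeting 10.62, medical dressings 8.10, tarpaulins 7.54.
Taking infant formula + plastic sheeting: 105 kg used, 1020 in people served.
That's the maximum — no swap from here does better than 1020.

1020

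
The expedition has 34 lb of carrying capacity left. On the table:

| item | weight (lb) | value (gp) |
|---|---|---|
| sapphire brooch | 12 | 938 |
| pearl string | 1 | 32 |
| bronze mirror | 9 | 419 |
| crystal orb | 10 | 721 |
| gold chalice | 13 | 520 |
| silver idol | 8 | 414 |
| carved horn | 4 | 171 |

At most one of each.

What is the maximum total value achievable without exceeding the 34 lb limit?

By value per lb: sapphire brooch 78.17, crystal orb 72.10, silver idol 51.75 lead.
The ratio ordering already packs tightly: sapphire brooch + crystal orb + silver idol + carved horn, 34 lb, 2244.
The closest alternative, sapphire brooch + pearl string + bronze mirror + crystal orb, reaches only 2110.

2244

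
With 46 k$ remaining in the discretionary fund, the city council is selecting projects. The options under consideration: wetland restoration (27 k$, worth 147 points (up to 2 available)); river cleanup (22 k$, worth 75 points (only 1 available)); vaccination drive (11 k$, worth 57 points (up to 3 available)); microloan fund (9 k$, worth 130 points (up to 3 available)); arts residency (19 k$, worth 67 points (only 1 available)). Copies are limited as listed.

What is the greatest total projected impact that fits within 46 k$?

457

Greedy by ratio would take vaccination drive + 3×microloan fund: 38 k$ used, total 447.
Replace vaccination drive with arts residency: the trade gains 10 net, giving 457 at 46 k$.
Every other selection either busts 46 k$ or exceeds an availability limit or fails to beat 457.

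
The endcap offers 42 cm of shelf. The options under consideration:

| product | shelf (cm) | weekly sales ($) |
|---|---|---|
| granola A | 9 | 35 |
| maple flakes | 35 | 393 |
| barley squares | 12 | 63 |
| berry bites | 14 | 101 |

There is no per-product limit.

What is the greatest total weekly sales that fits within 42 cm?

Maple flakes uses 35 of the 42 cm and totals 393.
Every other selection either busts 42 cm or fails to beat 393.

393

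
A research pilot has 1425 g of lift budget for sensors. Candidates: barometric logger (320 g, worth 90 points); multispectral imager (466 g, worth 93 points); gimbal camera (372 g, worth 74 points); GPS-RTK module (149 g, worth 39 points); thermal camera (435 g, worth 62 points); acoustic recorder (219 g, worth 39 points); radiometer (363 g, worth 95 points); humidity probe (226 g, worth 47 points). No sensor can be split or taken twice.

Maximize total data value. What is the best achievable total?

By data value per g: barometric logger 0.28, GPS-RTK module 0.26, radiometer 0.26, humidity probe 0.21 lead.
The ratio heuristic lands on barometric logger + GPS-RTK module + acoustic recorder + radiometer + humidity probe (310) but leaves 148 g idle.
The 226 g tied up in humidity probe is better spent on gimbal camera — total rises to 337 (1423 g).
The closest alternative, barometric logger + multispectral imager + radiometer + humidity probe, reaches only 325.

337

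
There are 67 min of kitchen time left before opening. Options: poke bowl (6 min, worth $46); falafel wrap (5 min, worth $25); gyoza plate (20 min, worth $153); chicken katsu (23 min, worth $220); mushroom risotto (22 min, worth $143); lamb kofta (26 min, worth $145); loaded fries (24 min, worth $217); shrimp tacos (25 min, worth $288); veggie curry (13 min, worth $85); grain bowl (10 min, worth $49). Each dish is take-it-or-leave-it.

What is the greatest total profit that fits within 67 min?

Poke bowl + chicken katsu + shrimp tacos + veggie curry uses 67 of the 67 min and totals 639.

639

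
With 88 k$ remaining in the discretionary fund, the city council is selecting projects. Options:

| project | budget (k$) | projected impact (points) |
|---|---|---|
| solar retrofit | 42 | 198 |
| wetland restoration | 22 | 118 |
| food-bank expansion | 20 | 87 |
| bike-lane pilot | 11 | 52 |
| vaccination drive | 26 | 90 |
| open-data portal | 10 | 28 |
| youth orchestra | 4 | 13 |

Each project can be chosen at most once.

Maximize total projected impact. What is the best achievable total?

Greedy by ratio would take solar retrofit + wetland restoration + bike-lane pilot + youth orchestra: 79 k$ used, total 381.
Dropping bike-lane pilot frees 11 k$; slotting in food-bank expansion (20 k$) lifts the total to 416 at 88 k$.
An exhaustive check of the 128 subsets confirms 416.

416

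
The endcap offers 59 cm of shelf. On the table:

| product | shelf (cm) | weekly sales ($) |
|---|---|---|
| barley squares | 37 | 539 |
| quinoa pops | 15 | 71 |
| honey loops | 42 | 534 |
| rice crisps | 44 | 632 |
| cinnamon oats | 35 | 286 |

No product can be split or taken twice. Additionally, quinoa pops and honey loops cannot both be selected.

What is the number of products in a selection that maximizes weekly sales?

2

Best achievable weekly sales is 703.
One optimal bundle: quinoa pops + rice crisps (59 cm).
Every optimal selection uses 2 products.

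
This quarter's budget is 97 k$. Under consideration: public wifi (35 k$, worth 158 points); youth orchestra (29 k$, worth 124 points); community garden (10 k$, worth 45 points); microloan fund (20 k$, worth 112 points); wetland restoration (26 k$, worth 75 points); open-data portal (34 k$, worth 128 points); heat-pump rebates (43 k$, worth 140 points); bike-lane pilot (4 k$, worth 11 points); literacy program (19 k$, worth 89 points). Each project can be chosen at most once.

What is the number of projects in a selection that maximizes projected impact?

The maximum projected impact within 97 k$ is 439.
public wifi + youth orchestra + community garden + microloan fund hits 439 at 94 k$.
Every optimal selection uses 4 projects.

4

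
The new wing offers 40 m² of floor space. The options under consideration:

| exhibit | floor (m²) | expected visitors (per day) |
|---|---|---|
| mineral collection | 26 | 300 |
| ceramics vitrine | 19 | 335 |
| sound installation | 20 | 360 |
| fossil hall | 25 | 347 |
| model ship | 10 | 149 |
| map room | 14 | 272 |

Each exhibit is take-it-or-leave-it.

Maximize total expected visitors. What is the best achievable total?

695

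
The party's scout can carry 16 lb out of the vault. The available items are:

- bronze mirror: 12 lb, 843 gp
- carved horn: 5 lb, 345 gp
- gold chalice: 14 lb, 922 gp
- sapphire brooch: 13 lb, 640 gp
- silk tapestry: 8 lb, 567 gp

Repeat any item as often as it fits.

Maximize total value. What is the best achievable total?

Best packing: 2×silk tapestry — 16 lb, 1134 total.

1134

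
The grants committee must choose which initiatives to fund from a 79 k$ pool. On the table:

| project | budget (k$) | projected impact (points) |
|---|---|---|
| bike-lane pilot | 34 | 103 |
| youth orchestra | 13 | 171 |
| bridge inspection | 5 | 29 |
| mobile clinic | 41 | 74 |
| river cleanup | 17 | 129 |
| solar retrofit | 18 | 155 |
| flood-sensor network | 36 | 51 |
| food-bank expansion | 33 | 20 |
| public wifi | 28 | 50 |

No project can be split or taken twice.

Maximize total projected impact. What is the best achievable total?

Ranking by ratio (projected impact/k$): youth orchestra 13.15, solar retrofit 8.61, river cleanup 7.59, bridge inspection 5.80.
The ratio heuristic lands on youth orchestra + bridge inspection + river cleanup + solar retrofit (484) but leaves 26 k$ idle.
The 5 k$ tied up in bridge inspection is better spent on public wifi — total rises to 505 (76 k$).

505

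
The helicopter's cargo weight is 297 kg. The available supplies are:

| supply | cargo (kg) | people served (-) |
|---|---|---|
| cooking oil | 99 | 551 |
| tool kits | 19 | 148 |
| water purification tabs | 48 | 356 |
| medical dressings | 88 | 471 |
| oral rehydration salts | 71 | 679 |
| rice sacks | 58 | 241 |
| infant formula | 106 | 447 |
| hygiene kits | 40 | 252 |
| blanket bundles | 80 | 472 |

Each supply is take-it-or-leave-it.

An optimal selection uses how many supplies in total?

5

The maximum people served within 297 kg is 2000.
For example water purification tabs + oral rehydration salts + rice sacks + hygiene kits + blanket bundles achieves it, using 297 kg.
Every optimal selection uses 5 supplies.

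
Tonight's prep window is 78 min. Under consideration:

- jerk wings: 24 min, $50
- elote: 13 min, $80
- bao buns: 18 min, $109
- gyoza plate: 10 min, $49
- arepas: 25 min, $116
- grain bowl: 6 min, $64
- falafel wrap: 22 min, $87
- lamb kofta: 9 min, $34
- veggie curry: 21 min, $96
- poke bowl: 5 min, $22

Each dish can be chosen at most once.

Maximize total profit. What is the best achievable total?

440

Best packing: elote + bao buns + gyoza plate + arepas + grain bowl + poke bowl — 77 min, 440 total.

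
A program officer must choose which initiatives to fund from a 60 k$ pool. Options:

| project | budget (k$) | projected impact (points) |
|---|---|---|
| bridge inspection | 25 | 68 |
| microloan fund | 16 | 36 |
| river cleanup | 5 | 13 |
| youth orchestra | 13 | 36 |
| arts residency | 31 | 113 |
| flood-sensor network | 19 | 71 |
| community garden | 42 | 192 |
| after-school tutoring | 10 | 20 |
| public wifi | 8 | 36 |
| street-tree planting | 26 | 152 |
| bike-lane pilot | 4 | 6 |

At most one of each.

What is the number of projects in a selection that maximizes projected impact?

4

Optimal total is 272.
river cleanup + flood-sensor network + public wifi + street-tree planting hits 272 at 58 k$.
All optima have 4 projects.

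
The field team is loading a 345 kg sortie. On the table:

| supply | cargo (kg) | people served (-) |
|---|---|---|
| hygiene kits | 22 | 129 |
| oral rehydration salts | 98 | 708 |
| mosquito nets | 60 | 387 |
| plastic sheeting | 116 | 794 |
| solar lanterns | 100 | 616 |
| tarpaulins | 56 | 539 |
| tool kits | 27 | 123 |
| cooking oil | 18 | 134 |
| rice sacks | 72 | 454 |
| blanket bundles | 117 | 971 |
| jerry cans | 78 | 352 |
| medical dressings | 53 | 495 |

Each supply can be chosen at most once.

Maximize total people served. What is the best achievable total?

Ranking by ratio (people served/kg): tarpaulins 9.62, medical dressings 9.34, blanket bundles 8.30.
Oral rehydration salts + tarpaulins + cooking oil + blanket bundles + medical dressings uses 342 of the 345 kg and totals 2847.

2847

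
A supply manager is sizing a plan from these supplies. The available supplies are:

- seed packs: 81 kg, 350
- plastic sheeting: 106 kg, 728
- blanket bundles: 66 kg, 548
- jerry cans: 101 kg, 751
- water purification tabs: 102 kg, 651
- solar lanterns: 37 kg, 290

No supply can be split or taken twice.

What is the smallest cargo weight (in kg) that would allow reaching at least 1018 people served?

138

Look for the lowest-cargo combination reaching 1018.
Taking jerry cans + solar lanterns gives 1041 (≥ 1018) for 138 kg.
Any bundle with less than 138 kg falls short of 1018.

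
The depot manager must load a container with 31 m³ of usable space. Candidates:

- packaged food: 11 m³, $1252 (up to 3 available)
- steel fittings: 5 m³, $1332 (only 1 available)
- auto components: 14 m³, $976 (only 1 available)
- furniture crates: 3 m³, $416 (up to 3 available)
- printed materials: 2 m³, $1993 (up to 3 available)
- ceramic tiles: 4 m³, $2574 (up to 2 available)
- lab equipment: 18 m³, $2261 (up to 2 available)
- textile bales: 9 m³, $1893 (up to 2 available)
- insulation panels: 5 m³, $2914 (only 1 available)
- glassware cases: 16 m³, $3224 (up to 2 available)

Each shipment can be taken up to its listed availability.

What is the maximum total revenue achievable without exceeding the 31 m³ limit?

16350

Filling by ratio: steel fittings + 2×furniture crates + 3×printed materials + 2×ceramic tiles + insulation panels for 16205, with 1 m³ left unused.
Dropping steel fittings and furniture crates frees 8 m³; slotting in textile bales (9 m³) lifts the total to 16350 at 31 m³.
That's the maximum — no swap from here does better than 16350.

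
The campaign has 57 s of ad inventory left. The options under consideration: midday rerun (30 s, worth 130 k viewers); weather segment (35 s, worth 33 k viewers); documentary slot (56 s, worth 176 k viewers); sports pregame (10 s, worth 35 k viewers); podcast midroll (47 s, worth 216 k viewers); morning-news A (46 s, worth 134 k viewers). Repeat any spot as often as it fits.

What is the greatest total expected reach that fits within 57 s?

Best packing: sports pregame + podcast midroll — 57 s, 251 total.

251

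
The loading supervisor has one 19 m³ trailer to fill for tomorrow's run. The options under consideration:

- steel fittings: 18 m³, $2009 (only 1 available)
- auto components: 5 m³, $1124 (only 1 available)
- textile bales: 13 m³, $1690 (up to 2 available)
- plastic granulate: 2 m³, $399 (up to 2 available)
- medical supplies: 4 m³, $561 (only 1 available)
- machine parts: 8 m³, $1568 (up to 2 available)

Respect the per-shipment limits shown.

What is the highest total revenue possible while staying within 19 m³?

By revenue per m³: auto components 224.80, plastic granulate 199.50, machine parts 196.00, medical supplies 140.25 lead.
The ratio heuristic lands on auto components + 2×plastic granulate + machine parts (3490) but leaves 2 m³ idle.
Replace plastic granulate with medical supplies: the trade gains 162 net, giving 3652 at 19 m³.
No other feasible combination exceeds 3652.

3652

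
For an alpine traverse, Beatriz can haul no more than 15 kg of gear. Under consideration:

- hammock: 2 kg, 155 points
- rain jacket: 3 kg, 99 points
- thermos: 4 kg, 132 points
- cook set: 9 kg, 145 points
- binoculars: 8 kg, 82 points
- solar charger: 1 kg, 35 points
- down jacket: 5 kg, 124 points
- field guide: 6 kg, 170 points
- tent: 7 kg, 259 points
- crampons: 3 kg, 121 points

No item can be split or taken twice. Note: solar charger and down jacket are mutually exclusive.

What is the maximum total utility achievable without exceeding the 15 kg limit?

Taking the top-ratio items first gives hammock + solar charger + tent + crampons for 570 (13 kg).
Replace solar charger with rain jacket: the trade gains 64 net, giving 634 at 15 kg.
No other feasible combination exceeds 634.

634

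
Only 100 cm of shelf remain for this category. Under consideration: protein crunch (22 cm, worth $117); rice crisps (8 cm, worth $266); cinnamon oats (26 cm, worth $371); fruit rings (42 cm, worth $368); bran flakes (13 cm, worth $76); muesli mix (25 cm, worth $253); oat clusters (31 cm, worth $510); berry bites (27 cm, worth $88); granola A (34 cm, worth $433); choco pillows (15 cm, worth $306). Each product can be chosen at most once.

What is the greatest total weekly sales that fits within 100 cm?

1580

Filling by ratio: rice crisps + cinnamon oats + bran flakes + oat clusters + choco pillows for 1529, with 7 cm left unused.
Dropping bran flakes and choco pillows frees 28 cm; slotting in granola A (34 cm) lifts the total to 1580 at 99 cm.
The closest alternative, rice crisps + cinnamon oats + bran flakes + oat clusters + choco pillows, reaches only 1529.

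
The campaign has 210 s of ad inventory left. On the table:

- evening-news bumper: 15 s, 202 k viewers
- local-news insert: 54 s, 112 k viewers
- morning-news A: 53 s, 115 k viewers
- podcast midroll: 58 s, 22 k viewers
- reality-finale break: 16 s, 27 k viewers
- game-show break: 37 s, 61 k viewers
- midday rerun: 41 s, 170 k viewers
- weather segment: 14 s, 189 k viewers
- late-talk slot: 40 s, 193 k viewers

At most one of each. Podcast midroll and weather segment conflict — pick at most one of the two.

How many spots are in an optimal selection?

The maximum expected reach within 210 s is 930.
One optimal bundle: evening-news bumper + morning-news A + game-show break + midday rerun + weather segment + late-talk slot (200 s).
Every optimal selection uses 6 spots.

6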